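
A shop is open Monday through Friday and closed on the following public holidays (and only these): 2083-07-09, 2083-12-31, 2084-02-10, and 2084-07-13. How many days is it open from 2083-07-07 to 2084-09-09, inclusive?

304 business days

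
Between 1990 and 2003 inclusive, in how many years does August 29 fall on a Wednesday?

2

Day of week of August 29 in each year:
1990: Wed ✓, 1991: Thu, 1992: Sat, 1993: Sun, 1994: Mon, 1995: Tue, 1996: Thu, 1997: Fri, 1998: Sat, 1999: Sun, 2000: Tue, 2001: Wed ✓, 2002: Thu, 2003: Fri
Wednesdays: 1990, 2001.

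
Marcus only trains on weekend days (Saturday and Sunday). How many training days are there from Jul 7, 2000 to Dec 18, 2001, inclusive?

Jul 7, 2000 is a Friday.
From Jul 7, 2000 to Dec 18, 2001 is 530 days inclusive.
530 = 7 × 75 + 5, so there are 75 full weeks plus 5 extra days.
Each full week contributes 2 weekend days (Sat, Sun): 75 × 2 = 150.
The 5 extra days are Friday, Saturday, Sunday, Monday, Tuesday — 2 of them qualify.
Total: 150 + 2 = 152.

152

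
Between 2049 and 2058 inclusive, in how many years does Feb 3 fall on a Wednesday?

2

Day of week of February 3 in each year:
2049: Wed ✓, 2050: Thu, 2051: Fri, 2052: Sat, 2053: Mon, 2054: Tue, 2055: Wed ✓, 2056: Thu, 2057: Sat, 2058: Sun
Wednesdays: 2049, 2055.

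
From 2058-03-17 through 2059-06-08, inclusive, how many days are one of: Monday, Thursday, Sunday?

2058-03-17 is a Sunday.
From 2058-03-17 to 2059-06-08 is 449 days inclusive.
449 = 7 × 64 + 1, so there are 64 full weeks plus 1 extra day.
Each full week contributes 3 days from the set (Mon, Thu, Sun): 64 × 3 = 192.
The 1 extra day is Sunday — 1 of them qualifies.
Total: 192 + 1 = 193.

193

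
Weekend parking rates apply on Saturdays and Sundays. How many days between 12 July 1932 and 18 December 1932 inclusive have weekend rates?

46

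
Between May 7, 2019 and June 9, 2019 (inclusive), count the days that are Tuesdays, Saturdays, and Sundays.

15

May 7, 2019 is a Tuesday.
From May 7, 2019 to June 9, 2019 is 34 days inclusive.
34 = 7 × 4 + 6, so there are 4 full weeks plus 6 extra days.
Each full week contributes 3 days from the set (Tue, Sat, Sun): 4 × 3 = 12.
The 6 extra days are Tue, Wed, Thu, Fri, Sat, Sun — 3 of them qualify.
Total: 12 + 3 = 15.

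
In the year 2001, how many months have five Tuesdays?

4

A month has five Tuesdays exactly when Tuesday falls within its first (length − 28) days.
Jan: 31 days, starts Mon → 5 of Mon, Tue, Wed ✓
Feb: 28 days, starts Thu → 5 of (none)
Mar: 31 days, starts Thu → 5 of Thu, Fri, Sat
Apr: 30 days, starts Sun → 5 of Sun, Mon
May: 31 days, starts Tue → 5 of Tue, Wed, Thu ✓
Jun: 30 days, starts Fri → 5 of Fri, Sat
Jul: 31 days, starts Sun → 5 of Sun, Mon, Tue ✓
Aug: 31 days, starts Wed → 5 of Wed, Thu, Fri
Sep: 30 days, starts Sat → 5 of Sat, Sun
Oct: 31 days, starts Mon → 5 of Mon, Tue, Wed ✓
Nov: 30 days, starts Thu → 5 of Thu, Fri
Dec: 31 days, starts Sat → 5 of Sat, Sun, Mon
Months with five Tuesdays: Jan, May, Jul, Oct.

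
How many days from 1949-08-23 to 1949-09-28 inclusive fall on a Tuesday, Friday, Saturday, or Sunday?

21

1949-08-23 is a Tuesday.
That's 37 days from start to end, counting both.
37 = 7 × 5 + 2, so there are 5 full weeks plus 2 extra days.
Each full week contributes 4 days from the set (Tue, Fri, Sat, Sun): 5 × 4 = 20.
The 2 extra days are Tuesday, Wednesday — 1 of them qualifies.
Total: 20 + 1 = 21.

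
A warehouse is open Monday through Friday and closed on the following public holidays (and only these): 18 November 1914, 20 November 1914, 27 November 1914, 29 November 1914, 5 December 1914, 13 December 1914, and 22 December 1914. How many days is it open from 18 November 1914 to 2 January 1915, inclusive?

18 November 1914 is a Wednesday.
From 18 November 1914 to 2 January 1915 is 46 days inclusive.
46 = 7 × 6 + 4, so there are 6 full weeks plus 4 extra days.
Each full week contributes 5 weekdays (Mon–Fri): 6 × 5 = 30.
The 4 extra days are Wednesday, Thursday, Friday, Saturday — 3 of them qualify.
Total: 30 + 3 = 33.
Holidays: 18 November 1914 (Wed); 20 November 1914 (Fri); 27 November 1914 (Fri); 29 November 1914 (Sun); 5 December 1914 (Sat); 13 December 1914 (Sun); 22 December 1914 (Tue).
4 of the 7 holidays fall on weekdays; the rest are weekends and were already excluded.
Business days: 33 − 4 = 29.

29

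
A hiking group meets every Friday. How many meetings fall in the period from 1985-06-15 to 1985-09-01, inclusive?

1985-06-15 is a Saturday.
From 1985-06-15 to 1985-09-01 is 79 days inclusive.
79 = 7 × 11 + 2, so there are 11 full weeks plus 2 extra days.
Each full week contributes one Friday: 11 so far.
The 2 extra days are Saturday, Sunday — none qualify.
Total: 11 + 0 = 11.

11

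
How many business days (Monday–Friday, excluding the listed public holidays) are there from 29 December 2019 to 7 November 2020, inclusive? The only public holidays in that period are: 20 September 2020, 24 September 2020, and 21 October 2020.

223

29 December 2019 is a Sunday.
That's 315 days from start to end, counting both.
315 = 7 × 45, so the span is exactly 45 full weeks.
Each full week contributes 5 weekdays (Mon–Fri): 45 × 5 = 225.
Total: 225.
Holidays: 20 September 2020 (Sun); 24 September 2020 (Thu); 21 October 2020 (Wed).
2 of the 3 holidays fall on weekdays; the rest are weekends and were already excluded.
Business days: 225 − 2 = 223.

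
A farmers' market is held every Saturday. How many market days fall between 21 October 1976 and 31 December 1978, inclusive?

115

21 October 1976 is a Thursday.
From 21 October 1976 to 31 December 1978 is 802 days inclusive.
802 = 7 × 114 + 4, so there are 114 full weeks plus 4 extra days.
Each full week contributes one Saturday: 114 so far.
The 4 extra days are Thu, Fri, Sat, Sun — 1 of them qualifies.
Total: 114 + 1 = 115.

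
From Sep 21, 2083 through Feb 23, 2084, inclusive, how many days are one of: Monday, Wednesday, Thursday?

67

Sep 21, 2083 is a Tuesday.
From Sep 21, 2083 to Feb 23, 2084 is 156 days inclusive.
156 = 7 × 22 + 2, so there are 22 full weeks plus 2 extra days.
Each full week contributes 3 days from the set (Mon, Wed, Thu): 22 × 3 = 66.
The 2 extra days are Tuesday, Wednesday — 1 of them qualifies.
Total: 66 + 1 = 67.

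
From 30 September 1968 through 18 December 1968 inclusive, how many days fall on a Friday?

30 September 1968 is a Monday.
The range spans 80 days (inclusive of both endpoints).
80 = 7 × 11 + 3, so there are 11 full weeks plus 3 extra days.
Each full week contributes one Friday: 11 so far.
The 3 extra days are Mon, Tue, Wed — none qualify.
Total: 11 + 0 = 11.

11 Fridays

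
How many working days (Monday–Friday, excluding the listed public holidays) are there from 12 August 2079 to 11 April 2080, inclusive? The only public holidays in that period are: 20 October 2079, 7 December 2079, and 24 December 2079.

172

12 August 2079 is a Saturday.
The range spans 244 days (inclusive of both endpoints).
244 = 7 × 34 + 6, so there are 34 full weeks plus 6 extra days.
Each full week contributes 5 weekdays (Mon–Fri): 34 × 5 = 170.
The 6 extra days are Sat, Sun, Mon, Tue, Wed, Thu — 4 of them qualify.
Total: 170 + 4 = 174.
Holidays: 20 October 2079 (Fri); 7 December 2079 (Thu); 24 December 2079 (Sun).
2 of the 3 holidays fall on weekdays; the rest are weekends and were already excluded.
Business days: 174 − 2 = 172.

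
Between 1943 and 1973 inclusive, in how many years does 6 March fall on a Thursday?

Day of week of March 6 in each year:
1943: Sat, 1944: Mon, 1945: Tue, 1946: Wed, 1947: Thu ✓, 1948: Sat, 1949: Sun, 1950: Mon, 1951: Tue, 1952: Thu ✓, 1953: Fri, 1954: Sat, 1955: Sun, 1956: Tue, 1957: Wed, 1958: Thu ✓, 1959: Fri, 1960: Sun, 1961: Mon, 1962: Tue, 1963: Wed, 1964: Fri, 1965: Sat, 1966: Sun, 1967: Mon, 1968: Wed, 1969: Thu ✓, 1970: Fri, 1971: Sat, 1972: Mon, 1973: Tue
Thursdays: 1947, 1952, 1958, 1969.

4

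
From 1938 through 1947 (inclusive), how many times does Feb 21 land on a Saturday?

Day of week of February 21 in each year:
1938: Mon, 1939: Tue, 1940: Wed, 1941: Fri, 1942: Sat ✓, 1943: Sun, 1944: Mon, 1945: Wed, 1946: Thu, 1947: Fri
Saturdays: 1942.

1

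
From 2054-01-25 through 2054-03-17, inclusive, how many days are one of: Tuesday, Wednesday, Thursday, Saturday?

2054-01-25 is a Sunday.
The range spans 52 days (inclusive of both endpoints).
52 = 7 × 7 + 3, so there are 7 full weeks plus 3 extra days.
Each full week contributes 4 days from the set (Tue, Wed, Thu, Sat): 7 × 4 = 28.
The 3 extra days are Sun, Mon, Tue — 1 of them qualifies.
Total: 28 + 1 = 29.

29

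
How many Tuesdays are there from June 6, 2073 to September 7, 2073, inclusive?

14

June 6, 2073 is a Tuesday.
That's 94 days from start to end, counting both.
94 = 7 × 13 + 3, so there are 13 full weeks plus 3 extra days.
Each full week contributes one Tuesday: 13 so far.
The 3 extra days are Tuesday, Wednesday, Thursday — 1 of them qualifies.
Total: 13 + 1 = 14.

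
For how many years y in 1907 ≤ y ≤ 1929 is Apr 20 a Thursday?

3

Day of week of April 20 in each year:
1907: Sat, 1908: Mon, 1909: Tue, 1910: Wed, 1911: Thu ✓, 1912: Sat, 1913: Sun, 1914: Mon, 1915: Tue, 1916: Thu ✓, 1917: Fri, 1918: Sat, 1919: Sun, 1920: Tue, 1921: Wed, 1922: Thu ✓, 1923: Fri, 1924: Sun, 1925: Mon, 1926: Tue, 1927: Wed, 1928: Fri, 1929: Sat
Thursdays: 1911, 1916, 1922.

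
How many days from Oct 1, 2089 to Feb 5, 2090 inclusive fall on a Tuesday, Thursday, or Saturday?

Oct 1, 2089 is a Saturday.
The range spans 128 days (inclusive of both endpoints).
128 = 7 × 18 + 2, so there are 18 full weeks plus 2 extra days.
Each full week contributes 3 days from the set (Tue, Thu, Sat): 18 × 3 = 54.
The 2 extra days are Sat, Sun — 1 of them qualifies.
Total: 54 + 1 = 55.

55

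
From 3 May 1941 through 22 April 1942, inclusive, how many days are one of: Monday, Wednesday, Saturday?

153

3 May 1941 is a Saturday.
The range spans 355 days (inclusive of both endpoints).
355 = 7 × 50 + 5, so there are 50 full weeks plus 5 extra days.
Each full week contributes 3 days from the set (Mon, Wed, Sat): 50 × 3 = 150.
The 5 extra days are Sat, Sun, Mon, Tue, Wed — 3 of them qualify.
Total: 150 + 3 = 153.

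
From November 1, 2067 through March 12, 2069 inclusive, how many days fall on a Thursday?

November 1, 2067 is a Tuesday.
The range spans 498 days (inclusive of both endpoints).
498 = 7 × 71 + 1, so there are 71 full weeks plus 1 extra day.
Each full week contributes one Thursday: 71 so far.
The 1 extra day is Tuesday — none qualify.
Total: 71 + 0 = 71.

71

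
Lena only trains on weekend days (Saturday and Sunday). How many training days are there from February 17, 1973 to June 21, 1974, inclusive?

February 17, 1973 is a Saturday.
That's 490 days from start to end, counting both.
490 = 7 × 70, so the span is exactly 70 full weeks.
Each full week contributes 2 weekend days (Sat, Sun): 70 × 2 = 140.

140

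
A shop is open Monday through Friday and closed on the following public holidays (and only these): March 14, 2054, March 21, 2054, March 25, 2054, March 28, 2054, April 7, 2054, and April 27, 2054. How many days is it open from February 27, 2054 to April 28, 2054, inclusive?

February 27, 2054 is a Friday.
That's 61 days from start to end, counting both.
61 = 7 × 8 + 5, so there are 8 full weeks plus 5 extra days.
Each full week contributes 5 weekdays (Mon–Fri): 8 × 5 = 40.
The 5 extra days are Fri, Sat, Sun, Mon, Tue — 3 of them qualify.
Total: 40 + 3 = 43.
Holidays: March 14, 2054 (Sat); March 21, 2054 (Sat); March 25, 2054 (Wed); March 28, 2054 (Sat); April 7, 2054 (Tue); April 27, 2054 (Mon).
3 of the 6 holidays fall on weekdays; the rest are weekends and were already excluded.
Business days: 43 − 3 = 40.

40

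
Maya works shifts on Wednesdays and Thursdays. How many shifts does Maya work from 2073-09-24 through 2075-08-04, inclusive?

194

2073-09-24 is a Sunday.
From 2073-09-24 to 2075-08-04 is 680 days inclusive.
680 = 7 × 97 + 1, so there are 97 full weeks plus 1 extra day.
Each full week contributes 2 days from the set (Wed, Thu): 97 × 2 = 194.
The 1 extra day is Sun — none qualify.
Total: 194 + 0 = 194.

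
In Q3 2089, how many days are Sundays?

13

Jul 1, 2089 is a Friday.
The range spans 92 days (inclusive of both endpoints).
92 = 7 × 13 + 1, so there are 13 full weeks plus 1 extra day.
Each full week contributes one Sunday: 13 so far.
The 1 extra day is Fri — none qualify.
Total: 13 + 0 = 13.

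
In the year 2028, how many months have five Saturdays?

A month has five Saturdays exactly when Saturday falls within its first (length − 28) days.
Jan: 31 days, starts Sat → 5 of Sat, Sun, Mon ✓
Feb: 29 days, starts Tue → 5 of Tue
Mar: 31 days, starts Wed → 5 of Wed, Thu, Fri
Apr: 30 days, starts Sat → 5 of Sat, Sun ✓
May: 31 days, starts Mon → 5 of Mon, Tue, Wed
Jun: 30 days, starts Thu → 5 of Thu, Fri
Jul: 31 days, starts Sat → 5 of Sat, Sun, Mon ✓
Aug: 31 days, starts Tue → 5 of Tue, Wed, Thu
Sep: 30 days, starts Fri → 5 of Fri, Sat ✓
Oct: 31 days, starts Sun → 5 of Sun, Mon, Tue
Nov: 30 days, starts Wed → 5 of Wed, Thu
Dec: 31 days, starts Fri → 5 of Fri, Sat, Sun ✓
Months with five Saturdays: Jan, Apr, Jul, Sep, Dec.

5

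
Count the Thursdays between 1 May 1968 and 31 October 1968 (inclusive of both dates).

1 May 1968 is a Wednesday.
From 1 May 1968 to 31 October 1968 is 184 days inclusive.
184 = 7 × 26 + 2, so there are 26 full weeks plus 2 extra days.
Each full week contributes one Thursday: 26 so far.
The 2 extra days are Wed, Thu — 1 of them qualifies.
Total: 26 + 1 = 27.

27 Thursdays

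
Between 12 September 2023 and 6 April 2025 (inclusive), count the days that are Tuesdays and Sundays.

164

12 September 2023 is a Tuesday.
That's 573 days from start to end, counting both.
573 = 7 × 81 + 6, so there are 81 full weeks plus 6 extra days.
Each full week contributes 2 days from the set (Tue, Sun): 81 × 2 = 162.
The 6 extra days are Tue, Wed, Thu, Fri, Sat, Sun — 2 of them qualify.
Total: 162 + 2 = 164.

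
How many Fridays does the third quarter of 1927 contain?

July 1, 1927 is a Friday.
That's 92 days from start to end, counting both.
92 = 7 × 13 + 1, so there are 13 full weeks plus 1 extra day.
Each full week contributes one Friday: 13 so far.
The 1 extra day is Friday — 1 of them qualifies.
Total: 13 + 1 = 14.

14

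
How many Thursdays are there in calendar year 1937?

1 January 1937 is a Friday.
The range spans 365 days (inclusive of both endpoints).
365 = 7 × 52 + 1, so there are 52 full weeks plus 1 extra day.
Each full week contributes one Thursday: 52 so far.
The 1 extra day is Friday — none qualify.
Total: 52 + 0 = 52.

52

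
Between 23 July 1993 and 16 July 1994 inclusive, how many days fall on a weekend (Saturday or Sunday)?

103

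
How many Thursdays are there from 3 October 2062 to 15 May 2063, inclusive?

32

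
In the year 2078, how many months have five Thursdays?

4

A month has five Thursdays exactly when Thursday falls within its first (length − 28) days.
Jan: 31 days, starts Sat → 5 of Sat, Sun, Mon
Feb: 28 days, starts Tue → 5 of (none)
Mar: 31 days, starts Tue → 5 of Tue, Wed, Thu ✓
Apr: 30 days, starts Fri → 5 of Fri, Sat
May: 31 days, starts Sun → 5 of Sun, Mon, Tue
Jun: 30 days, starts Wed → 5 of Wed, Thu ✓
Jul: 31 days, starts Fri → 5 of Fri, Sat, Sun
Aug: 31 days, starts Mon → 5 of Mon, Tue, Wed
Sep: 30 days, starts Thu → 5 of Thu, Fri ✓
Oct: 31 days, starts Sat → 5 of Sat, Sun, Mon
Nov: 30 days, starts Tue → 5 of Tue, Wed
Dec: 31 days, starts Thu → 5 of Thu, Fri, Sat ✓
Months with five Thursdays: Mar, Jun, Sep, Dec.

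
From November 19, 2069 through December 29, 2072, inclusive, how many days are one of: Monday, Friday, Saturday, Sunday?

648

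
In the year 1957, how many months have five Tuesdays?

5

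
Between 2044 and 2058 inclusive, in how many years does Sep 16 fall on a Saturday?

3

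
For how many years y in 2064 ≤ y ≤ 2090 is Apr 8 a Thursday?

Day of week of April 8 in each year:
2064: Tue, 2065: Wed, 2066: Thu ✓, 2067: Fri, 2068: Sun, 2069: Mon, 2070: Tue, 2071: Wed, 2072: Fri, 2073: Sat, 2074: Sun, 2075: Mon, 2076: Wed, 2077: Thu ✓, 2078: Fri, 2079: Sat, 2080: Mon, 2081: Tue, 2082: Wed, 2083: Thu ✓, 2084: Sat, 2085: Sun, 2086: Mon, 2087: Tue, 2088: Thu ✓, 2089: Fri, 2090: Sat
Thursdays: 2066, 2077, 2083, 2088.

4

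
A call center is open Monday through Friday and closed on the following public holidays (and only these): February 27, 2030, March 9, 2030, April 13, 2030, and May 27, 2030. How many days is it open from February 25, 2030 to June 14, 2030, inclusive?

78 working days

February 25, 2030 is a Monday.
The range spans 110 days (inclusive of both endpoints).
110 = 7 × 15 + 5, so there are 15 full weeks plus 5 extra days.
Each full week contributes 5 weekdays (Mon–Fri): 15 × 5 = 75.
The 5 extra days are Mon, Tue, Wed, Thu, Fri — 5 of them qualify.
Total: 75 + 5 = 80.
Holidays: February 27, 2030 (Wed); March 9, 2030 (Sat); April 13, 2030 (Sat); May 27, 2030 (Mon).
2 of the 4 holidays fall on weekdays; the rest are weekends and were already excluded.
Business days: 80 − 2 = 78.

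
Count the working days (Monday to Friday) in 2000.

Jan 1, 2000 is a Saturday.
From Jan 1, 2000 to Dec 31, 2000 is 366 days inclusive.
366 = 7 × 52 + 2, so there are 52 full weeks plus 2 extra days.
Each full week contributes 5 weekdays (Mon–Fri): 52 × 5 = 260.
The 2 extra days are Sat, Sun — none qualify.
Total: 260 + 0 = 260.

260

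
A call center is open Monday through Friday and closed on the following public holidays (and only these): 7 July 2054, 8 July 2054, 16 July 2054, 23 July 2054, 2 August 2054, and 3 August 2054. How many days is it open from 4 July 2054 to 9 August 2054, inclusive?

20

4 July 2054 is a Saturday.
The range spans 37 days (inclusive of both endpoints).
37 = 7 × 5 + 2, so there are 5 full weeks plus 2 extra days.
Each full week contributes 5 weekdays (Mon–Fri): 5 × 5 = 25.
The 2 extra days are Saturday, Sunday — none qualify.
Total: 25 + 0 = 25.
Holidays: 7 July 2054 (Tue); 8 July 2054 (Wed); 16 July 2054 (Thu); 23 July 2054 (Thu); 2 August 2054 (Sun); 3 August 2054 (Mon).
5 of the 6 holidays fall on weekdays; the rest are weekends and were already excluded.
Business days: 25 − 5 = 20.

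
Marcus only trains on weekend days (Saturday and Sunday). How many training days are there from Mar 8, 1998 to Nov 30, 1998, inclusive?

Mar 8, 1998 is a Sunday.
The range spans 268 days (inclusive of both endpoints).
268 = 7 × 38 + 2, so there are 38 full weeks plus 2 extra days.
Each full week contributes 2 weekend days (Sat, Sun): 38 × 2 = 76.
The 2 extra days are Sun, Mon — 1 of them qualifies.
Total: 76 + 1 = 77.

77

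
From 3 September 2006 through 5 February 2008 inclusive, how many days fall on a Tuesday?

3 September 2006 is a Sunday.
That's 521 days from start to end, counting both.
521 = 7 × 74 + 3, so there are 74 full weeks plus 3 extra days.
Each full week contributes one Tuesday: 74 so far.
The 3 extra days are Sun, Mon, Tue — 1 of them qualifies.
Total: 74 + 1 = 75.

75 Tuesdays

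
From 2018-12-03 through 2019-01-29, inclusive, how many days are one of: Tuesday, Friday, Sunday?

25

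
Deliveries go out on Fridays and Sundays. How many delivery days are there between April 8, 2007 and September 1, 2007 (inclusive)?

April 8, 2007 is a Sunday.
The range spans 147 days (inclusive of both endpoints).
147 = 7 × 21, so the span is exactly 21 full weeks.
Each full week contributes 2 days from the set (Fri, Sun): 21 × 2 = 42.
Total: 42.

42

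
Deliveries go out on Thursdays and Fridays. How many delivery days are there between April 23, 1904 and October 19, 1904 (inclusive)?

April 23, 1904 is a Saturday.
From April 23, 1904 to October 19, 1904 is 180 days inclusive.
180 = 7 × 25 + 5, so there are 25 full weeks plus 5 extra days.
Each full week contributes 2 days from the set (Thu, Fri): 25 × 2 = 50.
The 5 extra days are Sat, Sun, Mon, Tue, Wed — none qualify.
Total: 50 + 0 = 50.

50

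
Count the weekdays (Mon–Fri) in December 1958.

December 1, 1958 is a Monday.
The range spans 31 days (inclusive of both endpoints).
31 = 7 × 4 + 3, so there are 4 full weeks plus 3 extra days.
Each full week contributes 5 weekdays (Mon–Fri): 4 × 5 = 20.
The 3 extra days are Monday, Tuesday, Wednesday — 3 of them qualify.
Total: 20 + 3 = 23.

23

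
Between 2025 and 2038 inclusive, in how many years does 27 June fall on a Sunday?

3

Day of week of June 27 in each year:
2025: Fri, 2026: Sat, 2027: Sun ✓, 2028: Tue, 2029: Wed, 2030: Thu, 2031: Fri, 2032: Sun ✓, 2033: Mon, 2034: Tue, 2035: Wed, 2036: Fri, 2037: Sat, 2038: Sun ✓
Sundays: 2027, 2032, 2038.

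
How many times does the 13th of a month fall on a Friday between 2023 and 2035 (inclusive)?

22

Friday-the-13ths by year:
2023: Jan, Oct
2024: Sep, Dec
2025: Jun
2026: Feb, Mar, Nov
2027: Aug
2028: Oct
2029: Apr, Jul
2030: Sep, Dec
2031: Jun
2032: Feb, Aug
2033: May
2034: Jan, Oct
2035: Apr, Jul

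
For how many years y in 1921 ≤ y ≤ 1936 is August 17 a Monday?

Day of week of August 17 in each year:
1921: Wed, 1922: Thu, 1923: Fri, 1924: Sun, 1925: Mon ✓, 1926: Tue, 1927: Wed, 1928: Fri, 1929: Sat, 1930: Sun, 1931: Mon ✓, 1932: Wed, 1933: Thu, 1934: Fri, 1935: Sat, 1936: Mon ✓
Mondays: 1925, 1931, 1936.

3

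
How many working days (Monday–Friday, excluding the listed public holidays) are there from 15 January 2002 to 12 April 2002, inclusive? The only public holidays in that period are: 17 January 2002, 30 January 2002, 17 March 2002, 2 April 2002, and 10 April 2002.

60

15 January 2002 is a Tuesday.
The range spans 88 days (inclusive of both endpoints).
88 = 7 × 12 + 4, so there are 12 full weeks plus 4 extra days.
Each full week contributes 5 weekdays (Mon–Fri): 12 × 5 = 60.
The 4 extra days are Tuesday, Wednesday, Thursday, Friday — 4 of them qualify.
Total: 60 + 4 = 64.
Holidays: 17 January 2002 (Thu); 30 January 2002 (Wed); 17 March 2002 (Sun); 2 April 2002 (Tue); 10 April 2002 (Wed).
4 of the 5 holidays fall on weekdays; the rest are weekends and were already excluded.
Business days: 64 − 4 = 60.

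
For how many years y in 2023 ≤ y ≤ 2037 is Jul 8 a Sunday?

Day of week of July 8 in each year:
2023: Sat, 2024: Mon, 2025: Tue, 2026: Wed, 2027: Thu, 2028: Sat, 2029: Sun ✓, 2030: Mon, 2031: Tue, 2032: Thu, 2033: Fri, 2034: Sat, 2035: Sun ✓, 2036: Tue, 2037: Wed
Sundays: 2029, 2035.

2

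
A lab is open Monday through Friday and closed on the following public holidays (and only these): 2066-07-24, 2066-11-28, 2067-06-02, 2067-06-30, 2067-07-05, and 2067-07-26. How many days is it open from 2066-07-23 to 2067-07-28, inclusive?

261

2066-07-23 is a Friday.
The range spans 371 days (inclusive of both endpoints).
371 = 7 × 53, so the span is exactly 53 full weeks.
Each full week contributes 5 weekdays (Mon–Fri): 53 × 5 = 265.
Total: 265.
Holidays: 2066-07-24 (Sat); 2066-11-28 (Sun); 2067-06-02 (Thu); 2067-06-30 (Thu); 2067-07-05 (Tue); 2067-07-26 (Tue).
4 of the 6 holidays fall on weekdays; the rest are weekends and were already excluded.
Business days: 265 − 4 = 261.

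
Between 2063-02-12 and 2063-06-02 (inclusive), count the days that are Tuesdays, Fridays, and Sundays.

47

2063-02-12 is a Monday.
That's 111 days from start to end, counting both.
111 = 7 × 15 + 6, so there are 15 full weeks plus 6 extra days.
Each full week contributes 3 days from the set (Tue, Fri, Sun): 15 × 3 = 45.
The 6 extra days are Monday, Tuesday, Wednesday, Thursday, Friday, Saturday — 2 of them qualify.
Total: 45 + 2 = 47.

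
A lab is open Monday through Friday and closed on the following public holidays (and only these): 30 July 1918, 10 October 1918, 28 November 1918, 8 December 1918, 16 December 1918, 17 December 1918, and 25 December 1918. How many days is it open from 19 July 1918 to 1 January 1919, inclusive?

113 business days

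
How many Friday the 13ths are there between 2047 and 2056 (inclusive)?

16

Friday-the-13ths by year:
2047: Sep, Dec
2048: Mar, Nov
2049: Aug
2050: May
2051: Jan, Oct
2052: Sep, Dec
2053: Jun
2054: Feb, Mar, Nov
2055: Aug
2056: Oct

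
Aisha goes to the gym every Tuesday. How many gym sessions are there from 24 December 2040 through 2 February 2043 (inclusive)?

24 December 2040 is a Monday.
That's 771 days from start to end, counting both.
771 = 7 × 110 + 1, so there are 110 full weeks plus 1 extra day.
Each full week contributes one Tuesday: 110 so far.
The 1 extra day is Monday — none qualify.
Total: 110 + 0 = 110.

110 Tuesdays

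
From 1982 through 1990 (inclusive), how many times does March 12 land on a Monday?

2

Day of week of March 12 in each year:
1982: Fri, 1983: Sat, 1984: Mon ✓, 1985: Tue, 1986: Wed, 1987: Thu, 1988: Sat, 1989: Sun, 1990: Mon ✓
Mondays: 1984, 1990.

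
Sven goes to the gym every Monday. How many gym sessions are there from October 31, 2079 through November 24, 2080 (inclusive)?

55

October 31, 2079 is a Tuesday.
From October 31, 2079 to November 24, 2080 is 391 days inclusive.
391 = 7 × 55 + 6, so there are 55 full weeks plus 6 extra days.
Each full week contributes one Monday: 55 so far.
The 6 extra days are Tuesday, Wednesday, Thursday, Friday, Saturday, Sunday — none qualify.
Total: 55 + 0 = 55.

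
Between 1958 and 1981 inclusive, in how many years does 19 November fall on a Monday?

Day of week of November 19 in each year:
1958: Wed, 1959: Thu, 1960: Sat, 1961: Sun, 1962: Mon ✓, 1963: Tue, 1964: Thu, 1965: Fri, 1966: Sat, 1967: Sun, 1968: Tue, 1969: Wed, 1970: Thu, 1971: Fri, 1972: Sun, 1973: Mon ✓, 1974: Tue, 1975: Wed, 1976: Fri, 1977: Sat, 1978: Sun, 1979: Mon ✓, 1980: Wed, 1981: Thu
Mondays: 1962, 1973, 1979.

3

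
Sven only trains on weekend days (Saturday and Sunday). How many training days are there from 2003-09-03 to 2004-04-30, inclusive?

2003-09-03 is a Wednesday.
The range spans 241 days (inclusive of both endpoints).
241 = 7 × 34 + 3, so there are 34 full weeks plus 3 extra days.
Each full week contributes 2 weekend days (Sat, Sun): 34 × 2 = 68.
The 3 extra days are Wed, Thu, Fri — none qualify.
Total: 68 + 0 = 68.

68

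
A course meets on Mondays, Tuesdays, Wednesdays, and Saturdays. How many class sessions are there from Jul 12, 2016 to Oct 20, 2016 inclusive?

58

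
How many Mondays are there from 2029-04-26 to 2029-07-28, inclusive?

13 Mondays

2029-04-26 is a Thursday.
That's 94 days from start to end, counting both.
94 = 7 × 13 + 3, so there are 13 full weeks plus 3 extra days.
Each full week contributes one Monday: 13 so far.
The 3 extra days are Thursday, Friday, Saturday — none qualify.
Total: 13 + 0 = 13.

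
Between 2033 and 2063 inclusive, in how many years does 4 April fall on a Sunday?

Day of week of April 4 in each year:
2033: Mon, 2034: Tue, 2035: Wed, 2036: Fri, 2037: Sat, 2038: Sun ✓, 2039: Mon, 2040: Wed, 2041: Thu, 2042: Fri, 2043: Sat, 2044: Mon, 2045: Tue, 2046: Wed, 2047: Thu, 2048: Sat, 2049: Sun ✓, 2050: Mon, 2051: Tue, 2052: Thu, 2053: Fri, 2054: Sat, 2055: Sun ✓, 2056: Tue, 2057: Wed, 2058: Thu, 2059: Fri, 2060: Sun ✓, 2061: Mon, 2062: Tue, 2063: Wed
Sundays: 2038, 2049, 2055, 2060.

4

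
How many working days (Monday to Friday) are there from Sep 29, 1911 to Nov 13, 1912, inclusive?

Sep 29, 1911 is a Friday.
That's 412 days from start to end, counting both.
412 = 7 × 58 + 6, so there are 58 full weeks plus 6 extra days.
Each full week contributes 5 weekdays (Mon–Fri): 58 × 5 = 290.
The 6 extra days are Friday, Saturday, Sunday, Monday, Tuesday, Wednesday — 4 of them qualify.
Total: 290 + 4 = 294.

294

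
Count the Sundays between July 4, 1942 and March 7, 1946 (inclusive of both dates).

192 Sundays

July 4, 1942 is a Saturday.
From July 4, 1942 to March 7, 1946 is 1343 days inclusive.
1343 = 7 × 191 + 6, so there are 191 full weeks plus 6 extra days.
Each full week contributes one Sunday: 191 so far.
The 6 extra days are Sat, Sun, Mon, Tue, Wed, Thu — 1 of them qualifies.
Total: 191 + 1 = 192.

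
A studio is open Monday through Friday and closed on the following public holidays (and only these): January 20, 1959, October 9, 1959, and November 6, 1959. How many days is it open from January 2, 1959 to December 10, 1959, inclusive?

242

January 2, 1959 is a Friday.
From January 2, 1959 to December 10, 1959 is 343 days inclusive.
343 = 7 × 49, so the span is exactly 49 full weeks.
Each full week contributes 5 weekdays (Mon–Fri): 49 × 5 = 245.
Holidays: January 20, 1959 (Tue); October 9, 1959 (Fri); November 6, 1959 (Fri).
All 3 holidays fall on weekdays, so subtract 3.
Business days: 245 − 3 = 242.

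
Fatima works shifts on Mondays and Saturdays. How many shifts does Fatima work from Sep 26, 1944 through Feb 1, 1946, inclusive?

140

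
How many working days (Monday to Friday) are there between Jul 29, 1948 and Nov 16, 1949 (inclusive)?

340

Jul 29, 1948 is a Thursday.
That's 476 days from start to end, counting both.
476 = 7 × 68, so the span is exactly 68 full weeks.
Each full week contributes 5 weekdays (Mon–Fri): 68 × 5 = 340.
Total: 340.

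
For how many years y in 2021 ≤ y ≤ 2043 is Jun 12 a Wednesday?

Day of week of June 12 in each year:
2021: Sat, 2022: Sun, 2023: Mon, 2024: Wed ✓, 2025: Thu, 2026: Fri, 2027: Sat, 2028: Mon, 2029: Tue, 2030: Wed ✓, 2031: Thu, 2032: Sat, 2033: Sun, 2034: Mon, 2035: Tue, 2036: Thu, 2037: Fri, 2038: Sat, 2039: Sun, 2040: Tue, 2041: Wed ✓, 2042: Thu, 2043: Fri
Wednesdays: 2024, 2030, 2041.

3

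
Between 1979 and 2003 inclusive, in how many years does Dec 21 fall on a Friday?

Day of week of December 21 in each year:
1979: Fri ✓, 1980: Sun, 1981: Mon, 1982: Tue, 1983: Wed, 1984: Fri ✓, 1985: Sat, 1986: Sun, 1987: Mon, 1988: Wed, 1989: Thu, 1990: Fri ✓, 1991: Sat, 1992: Mon, 1993: Tue, 1994: Wed, 1995: Thu, 1996: Sat, 1997: Sun, 1998: Mon, 1999: Tue, 2000: Thu, 2001: Fri ✓, 2002: Sat, 2003: Sun
Fridays: 1979, 1984, 1990, 2001.

4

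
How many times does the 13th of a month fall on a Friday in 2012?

3

The 13th falls on a Friday when the month's 13th has weekday Fri.
Jan 13 is Fri ✓; Feb 13 is Mon; Mar 13 is Tue; Apr 13 is Fri ✓; May 13 is Sun; Jun 13 is Wed; Jul 13 is Fri ✓; Aug 13 is Mon; Sep 13 is Thu; Oct 13 is Sat; Nov 13 is Tue; Dec 13 is Thu.
Friday the 13ths: Jan, Apr, Jul.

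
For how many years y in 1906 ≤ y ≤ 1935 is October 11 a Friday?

5

Day of week of October 11 in each year:
1906: Thu, 1907: Fri ✓, 1908: Sun, 1909: Mon, 1910: Tue, 1911: Wed, 1912: Fri ✓, 1913: Sat, 1914: Sun, 1915: Mon, 1916: Wed, 1917: Thu, 1918: Fri ✓, 1919: Sat, 1920: Mon, 1921: Tue, 1922: Wed, 1923: Thu, 1924: Sat, 1925: Sun, 1926: Mon, 1927: Tue, 1928: Thu, 1929: Fri ✓, 1930: Sat, 1931: Sun, 1932: Tue, 1933: Wed, 1934: Thu, 1935: Fri ✓
Fridays: 1907, 1912, 1918, 1929, 1935.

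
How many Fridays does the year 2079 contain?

52

2079-01-01 is a Sunday.
From 2079-01-01 to 2079-12-31 is 365 days inclusive.
365 = 7 × 52 + 1, so there are 52 full weeks plus 1 extra day.
Each full week contributes one Friday: 52 so far.
The 1 extra day is Sun — none qualify.
Total: 52 + 0 = 52.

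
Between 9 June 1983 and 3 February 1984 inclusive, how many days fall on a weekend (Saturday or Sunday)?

9 June 1983 is a Thursday.
From 9 June 1983 to 3 February 1984 is 240 days inclusive.
240 = 7 × 34 + 2, so there are 34 full weeks plus 2 extra days.
Each full week contributes 2 weekend days (Sat, Sun): 34 × 2 = 68.
The 2 extra days are Thursday, Friday — none qualify.
Total: 68 + 0 = 68.

68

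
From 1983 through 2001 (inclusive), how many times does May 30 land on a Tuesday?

Day of week of May 30 in each year:
1983: Mon, 1984: Wed, 1985: Thu, 1986: Fri, 1987: Sat, 1988: Mon, 1989: Tue ✓, 1990: Wed, 1991: Thu, 1992: Sat, 1993: Sun, 1994: Mon, 1995: Tue ✓, 1996: Thu, 1997: Fri, 1998: Sat, 1999: Sun, 2000: Tue ✓, 2001: Wed
Tuesdays: 1989, 1995, 2000.

3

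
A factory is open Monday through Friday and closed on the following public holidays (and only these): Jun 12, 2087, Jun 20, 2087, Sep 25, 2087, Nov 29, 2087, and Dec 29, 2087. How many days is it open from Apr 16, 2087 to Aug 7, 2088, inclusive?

339

Apr 16, 2087 is a Wednesday.
The range spans 480 days (inclusive of both endpoints).
480 = 7 × 68 + 4, so there are 68 full weeks plus 4 extra days.
Each full week contributes 5 weekdays (Mon–Fri): 68 × 5 = 340.
The 4 extra days are Wednesday, Thursday, Friday, Saturday — 3 of them qualify.
Total: 340 + 3 = 343.
Holidays: Jun 12, 2087 (Thu); Jun 20, 2087 (Fri); Sep 25, 2087 (Thu); Nov 29, 2087 (Sat); Dec 29, 2087 (Mon).
4 of the 5 holidays fall on weekdays; the rest are weekends and were already excluded.
Business days: 343 − 4 = 339.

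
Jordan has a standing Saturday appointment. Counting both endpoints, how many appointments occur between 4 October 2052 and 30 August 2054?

100

4 October 2052 is a Friday.
The range spans 696 days (inclusive of both endpoints).
696 = 7 × 99 + 3, so there are 99 full weeks plus 3 extra days.
Each full week contributes one Saturday: 99 so far.
The 3 extra days are Fri, Sat, Sun — 1 of them qualifies.
Total: 99 + 1 = 100.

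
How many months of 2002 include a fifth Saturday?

A month has five Saturdays exactly when Saturday falls within its first (length − 28) days.
Jan: 31 days, starts Tue → 5 of Tue, Wed, Thu
Feb: 28 days, starts Fri → 5 of (none)
Mar: 31 days, starts Fri → 5 of Fri, Sat, Sun ✓
Apr: 30 days, starts Mon → 5 of Mon, Tue
May: 31 days, starts Wed → 5 of Wed, Thu, Fri
Jun: 30 days, starts Sat → 5 of Sat, Sun ✓
Jul: 31 days, starts Mon → 5 of Mon, Tue, Wed
Aug: 31 days, starts Thu → 5 of Thu, Fri, Sat ✓
Sep: 30 days, starts Sun → 5 of Sun, Mon
Oct: 31 days, starts Tue → 5 of Tue, Wed, Thu
Nov: 30 days, starts Fri → 5 of Fri, Sat ✓
Dec: 31 days, starts Sun → 5 of Sun, Mon, Tue
Months with five Saturdays: Mar, Jun, Aug, Nov.

4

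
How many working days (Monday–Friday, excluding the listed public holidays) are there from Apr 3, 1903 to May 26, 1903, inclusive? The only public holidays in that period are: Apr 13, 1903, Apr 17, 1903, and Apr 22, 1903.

35 working days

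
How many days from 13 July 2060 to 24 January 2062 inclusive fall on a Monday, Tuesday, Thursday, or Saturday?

13 July 2060 is a Tuesday.
The range spans 561 days (inclusive of both endpoints).
561 = 7 × 80 + 1, so there are 80 full weeks plus 1 extra day.
Each full week contributes 4 days from the set (Mon, Tue, Thu, Sat): 80 × 4 = 320.
The 1 extra day is Tue — 1 of them qualifies.
Total: 320 + 1 = 321.

321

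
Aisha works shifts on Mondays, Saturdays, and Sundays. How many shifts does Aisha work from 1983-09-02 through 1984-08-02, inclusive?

1983-09-02 is a Friday.
From 1983-09-02 to 1984-08-02 is 336 days inclusive.
336 = 7 × 48, so the span is exactly 48 full weeks.
Each full week contributes 3 days from the set (Mon, Sat, Sun): 48 × 3 = 144.
Total: 144.

144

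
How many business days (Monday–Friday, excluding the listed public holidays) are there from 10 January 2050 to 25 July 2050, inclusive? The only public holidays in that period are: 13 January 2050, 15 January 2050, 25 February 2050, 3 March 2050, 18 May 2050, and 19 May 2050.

136 business days

10 January 2050 is a Monday.
That's 197 days from start to end, counting both.
197 = 7 × 28 + 1, so there are 28 full weeks plus 1 extra day.
Each full week contributes 5 weekdays (Mon–Fri): 28 × 5 = 140.
The 1 extra day is Mon — 1 of them qualifies.
Total: 140 + 1 = 141.
Holidays: 13 January 2050 (Thu); 15 January 2050 (Sat); 25 February 2050 (Fri); 3 March 2050 (Thu); 18 May 2050 (Wed); 19 May 2050 (Thu).
5 of the 6 holidays fall on weekdays; the rest are weekends and were already excluded.
Business days: 141 − 5 = 136.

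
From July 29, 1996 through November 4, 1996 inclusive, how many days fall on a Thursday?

July 29, 1996 is a Monday.
From July 29, 1996 to November 4, 1996 is 99 days inclusive.
99 = 7 × 14 + 1, so there are 14 full weeks plus 1 extra day.
Each full week contributes one Thursday: 14 so far.
The 1 extra day is Monday — none qualify.
Total: 14 + 0 = 14.

14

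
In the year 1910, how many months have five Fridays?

A month has five Fridays exactly when Friday falls within its first (length − 28) days.
Jan: 31 days, starts Sat → 5 of Sat, Sun, Mon
Feb: 28 days, starts Tue → 5 of (none)
Mar: 31 days, starts Tue → 5 of Tue, Wed, Thu
Apr: 30 days, starts Fri → 5 of Fri, Sat ✓
May: 31 days, starts Sun → 5 of Sun, Mon, Tue
Jun: 30 days, starts Wed → 5 of Wed, Thu
Jul: 31 days, starts Fri → 5 of Fri, Sat, Sun ✓
Aug: 31 days, starts Mon → 5 of Mon, Tue, Wed
Sep: 30 days, starts Thu → 5 of Thu, Fri ✓
Oct: 31 days, starts Sat → 5 of Sat, Sun, Mon
Nov: 30 days, starts Tue → 5 of Tue, Wed
Dec: 31 days, starts Thu → 5 of Thu, Fri, Sat ✓
Months with five Fridays: Apr, Jul, Sep, Dec.

4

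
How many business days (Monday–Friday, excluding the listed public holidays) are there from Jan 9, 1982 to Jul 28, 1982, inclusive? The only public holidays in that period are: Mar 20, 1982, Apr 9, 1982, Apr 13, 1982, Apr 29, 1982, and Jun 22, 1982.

139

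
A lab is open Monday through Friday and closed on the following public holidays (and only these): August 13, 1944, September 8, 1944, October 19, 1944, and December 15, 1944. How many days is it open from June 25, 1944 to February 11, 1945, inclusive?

June 25, 1944 is a Sunday.
The range spans 232 days (inclusive of both endpoints).
232 = 7 × 33 + 1, so there are 33 full weeks plus 1 extra day.
Each full week contributes 5 weekdays (Mon–Fri): 33 × 5 = 165.
The 1 extra day is Sun — none qualify.
Total: 165 + 0 = 165.
Holidays: August 13, 1944 (Sun); September 8, 1944 (Fri); October 19, 1944 (Thu); December 15, 1944 (Fri).
3 of the 4 holidays fall on weekdays; the rest are weekends and were already excluded.
Business days: 165 − 3 = 162.

162 working days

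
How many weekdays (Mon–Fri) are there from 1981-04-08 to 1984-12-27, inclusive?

1981-04-08 is a Wednesday.
From 1981-04-08 to 1984-12-27 is 1360 days inclusive.
1360 = 7 × 194 + 2, so there are 194 full weeks plus 2 extra days.
Each full week contributes 5 weekdays (Mon–Fri): 194 × 5 = 970.
The 2 extra days are Wednesday, Thursday — 2 of them qualify.
Total: 970 + 2 = 972.

972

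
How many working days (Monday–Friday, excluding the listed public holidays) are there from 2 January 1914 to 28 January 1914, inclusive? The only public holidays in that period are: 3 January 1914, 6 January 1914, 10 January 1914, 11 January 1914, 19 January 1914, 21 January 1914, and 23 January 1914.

2 January 1914 is a Friday.
From 2 January 1914 to 28 January 1914 is 27 days inclusive.
27 = 7 × 3 + 6, so there are 3 full weeks plus 6 extra days.
Each full week contributes 5 weekdays (Mon–Fri): 3 × 5 = 15.
The 6 extra days are Friday, Saturday, Sunday, Monday, Tuesday, Wednesday — 4 of them qualify.
Total: 15 + 4 = 19.
Holidays: 3 January 1914 (Sat); 6 January 1914 (Tue); 10 January 1914 (Sat); 11 January 1914 (Sun); 19 January 1914 (Mon); 21 January 1914 (Wed); 23 January 1914 (Fri).
4 of the 7 holidays fall on weekdays; the rest are weekends and were already excluded.
Business days: 19 − 4 = 15.

15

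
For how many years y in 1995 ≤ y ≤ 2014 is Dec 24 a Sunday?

3

Day of week of December 24 in each year:
1995: Sun ✓, 1996: Tue, 1997: Wed, 1998: Thu, 1999: Fri, 2000: Sun ✓, 2001: Mon, 2002: Tue, 2003: Wed, 2004: Fri, 2005: Sat, 2006: Sun ✓, 2007: Mon, 2008: Wed, 2009: Thu, 2010: Fri, 2011: Sat, 2012: Mon, 2013: Tue, 2014: Wed
Sundays: 1995, 2000, 2006.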